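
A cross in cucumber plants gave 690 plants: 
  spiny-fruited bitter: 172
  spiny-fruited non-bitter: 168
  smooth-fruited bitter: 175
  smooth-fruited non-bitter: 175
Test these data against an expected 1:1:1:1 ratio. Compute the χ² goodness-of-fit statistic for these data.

Under the 1:1:1:1 hypothesis (Σ ratio = 4, N = 690):
  spiny-fruited bitter: 690 × 1/4 = 172.5
  spiny-fruited non-bitter: 690 × 1/4 = 172.5
  smooth-fruited bitter: 690 × 1/4 = 172.5
  smooth-fruited non-bitter: 690 × 1/4 = 172.5
χ² = Σ (O − E)² / E
  spiny-fruited bitter: (172 − 172.5)² / 172.5 = 0.0014
  spiny-fruited non-bitter: (168 − 172.5)² / 172.5 = 0.1174
  smooth-fruited bitter: (175 − 172.5)² / 172.5 = 0.0362
  smooth-fruited non-bitter: (175 − 172.5)² / 172.5 = 0.0362
χ² = 0.0014 + 0.1174 + 0.0362 + 0.0362 = 0.1912 ≈ 0.191

0.191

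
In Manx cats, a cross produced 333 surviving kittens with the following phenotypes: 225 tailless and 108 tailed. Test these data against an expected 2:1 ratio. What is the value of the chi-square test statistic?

The 2:1 ratio has 3 parts, so with N = 333 the expected counts are:
  tailless: 333 × 2/3 = 222
  tailed: 333 × 1/3 = 111
χ² = Σ (O − E)² / E
  tailless: (225 − 222)² / 222 = 0.0405
  tailed: (108 − 111)² / 111 = 0.0811
χ² = 0.0405 + 0.0811 = 0.1216 ≈ 0.122

0.122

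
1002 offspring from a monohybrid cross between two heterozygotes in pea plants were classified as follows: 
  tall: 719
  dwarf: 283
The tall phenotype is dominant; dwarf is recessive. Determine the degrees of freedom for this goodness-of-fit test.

1

For a monohybrid cross between heterozygotes with complete dominance, the expected phenotypic ratio is 3:1.
A goodness-of-fit test with 2 phenotype classes has df = 2 − 1 = 1.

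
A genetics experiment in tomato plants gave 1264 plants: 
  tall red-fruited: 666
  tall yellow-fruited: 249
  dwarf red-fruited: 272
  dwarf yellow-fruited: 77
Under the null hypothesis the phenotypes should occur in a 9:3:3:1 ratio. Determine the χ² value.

8.675

Total ratio parts = 16. Expected numbers out of 1264:
  tall red-fruited: 1264 × 9/16 = 711
  tall yellow-fruited: 1264 × 3/16 = 237
  dwarf red-fruited: 1264 × 3/16 = 237
  dwarf yellow-fruited: 1264 × 1/16 = 79
χ² = Σ (O − E)² / E
  tall red-fruited: (666 − 711)² / 711 = 2.8481
  tall yellow-fruited: (249 − 237)² / 237 = 0.6076
  dwarf red-fruited: (272 − 237)² / 237 = 5.1688
  dwarf yellow-fruited: (77 − 79)² / 79 = 0.0506
χ² = 2.8481 + 0.6076 + 5.1688 + 0.0506 = 8.6751 ≈ 8.675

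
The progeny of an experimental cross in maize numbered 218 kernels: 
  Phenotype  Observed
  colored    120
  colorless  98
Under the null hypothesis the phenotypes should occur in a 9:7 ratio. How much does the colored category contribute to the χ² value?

0.056

Under the 9:7 hypothesis (Σ ratio = 16, N = 218):
  colored: 218 × 9/16 = 122.625
  colorless: 218 × 7/16 = 95.375
Contribution of colored: (120 − 122.625)² / 122.625 = 0.0562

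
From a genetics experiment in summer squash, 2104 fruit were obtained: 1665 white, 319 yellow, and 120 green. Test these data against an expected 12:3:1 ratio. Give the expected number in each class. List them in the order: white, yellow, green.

1578, 394.5, 131.5

Total ratio parts = 16. Expected numbers out of 2104:
  white: 2104 × 12/16 = 1578
  yellow: 2104 × 3/16 = 394.5
  green: 2104 × 1/16 = 131.5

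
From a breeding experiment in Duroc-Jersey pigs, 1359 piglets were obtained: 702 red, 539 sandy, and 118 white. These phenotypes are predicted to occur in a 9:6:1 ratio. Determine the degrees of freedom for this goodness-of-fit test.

2

A goodness-of-fit test with 3 phenotype classes has df = 3 − 1 = 2.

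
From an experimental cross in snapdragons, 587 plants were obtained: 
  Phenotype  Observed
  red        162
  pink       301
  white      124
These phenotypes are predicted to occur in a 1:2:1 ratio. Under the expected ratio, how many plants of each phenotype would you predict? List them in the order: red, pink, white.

146.75, 293.5, 146.75

Total ratio parts = 4. Expected numbers out of 587:
  red: 587 × 1/4 = 146.75
  pink: 587 × 2/4 = 293.5
  white: 587 × 1/4 = 146.75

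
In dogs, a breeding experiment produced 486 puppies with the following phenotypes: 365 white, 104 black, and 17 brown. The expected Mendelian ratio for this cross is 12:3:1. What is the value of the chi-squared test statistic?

7.709

Expected counts for N = 486 under a 12:3:1 ratio (total parts = 16):
  white: 486 × 12/16 = 364.5
  black: 486 × 3/16 = 91.125
  brown: 486 × 1/16 = 30.375
χ² = Σ (O − E)² / E
  white: (365 − 364.5)² / 364.5 = 0.0007
  black: (104 − 91.125)² / 91.125 = 1.8191
  brown: (17 − 30.375)² / 30.375 = 5.8894
χ² = 0.0007 + 1.8191 + 5.8894 = 7.7092 ≈ 7.709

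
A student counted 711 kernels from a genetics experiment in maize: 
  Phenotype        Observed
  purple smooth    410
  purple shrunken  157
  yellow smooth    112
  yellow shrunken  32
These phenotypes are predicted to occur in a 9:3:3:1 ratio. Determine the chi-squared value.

11.350

Expected counts for N = 711 under a 9:3:3:1 ratio (total parts = 16):
  purple smooth: 711 × 9/16 = 399.9375
  purple shrunken: 711 × 3/16 = 133.3125
  yellow smooth: 711 × 3/16 = 133.3125
  yellow shrunken: 711 × 1/16 = 44.4375
χ² = Σ (O − E)² / E
  purple smooth: (410 − 399.9375)² / 399.9375 = 0.2532
  purple shrunken: (157 − 133.3125)² / 133.3125 = 4.2089
  yellow smooth: (112 − 133.3125)² / 133.3125 = 3.4072
  yellow shrunken: (32 − 44.4375)² / 44.4375 = 3.4811
χ² = 0.2532 + 4.2089 + 3.4072 + 3.4811 = 11.3504 ≈ 11.350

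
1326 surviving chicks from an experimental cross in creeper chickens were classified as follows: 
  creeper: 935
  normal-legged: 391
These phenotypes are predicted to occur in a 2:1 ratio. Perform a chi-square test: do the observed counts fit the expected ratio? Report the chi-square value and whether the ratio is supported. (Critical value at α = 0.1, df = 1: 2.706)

Expected counts for N = 1326 under a 2:1 ratio (total parts = 3):
  creeper: 1326 × 2/3 = 884
  normal-legged: 1326 × 1/3 = 442
χ² = Σ (O − E)² / E
  creeper: (935 − 884)² / 884 = 2.9423
  normal-legged: (391 − 442)² / 442 = 5.8846
χ² = 2.9423 + 5.8846 = 8.8269 ≈ 8.827
Degrees of freedom = 2 − 1 = 1; critical value at α = 0.1 is 2.706.
Since 8.827 > 2.706, we reject the null hypothesis — the data do not fit the 2:1 ratio.

8.827; not consistent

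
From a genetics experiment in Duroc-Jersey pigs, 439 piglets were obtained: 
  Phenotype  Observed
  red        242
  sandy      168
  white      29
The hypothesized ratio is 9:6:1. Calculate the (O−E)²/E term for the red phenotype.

0.099

Expected counts for N = 439 under a 9:6:1 ratio (total parts = 16):
  red: 439 × 9/16 = 246.9375
  sandy: 439 × 6/16 = 164.625
  white: 439 × 1/16 = 27.4375
Contribution of red: (242 − 246.9375)² / 246.9375 = 0.0987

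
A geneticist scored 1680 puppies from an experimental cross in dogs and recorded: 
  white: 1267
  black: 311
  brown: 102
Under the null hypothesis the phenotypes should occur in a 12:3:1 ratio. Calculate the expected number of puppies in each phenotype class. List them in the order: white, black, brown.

1260, 315, 105

The 12:3:1 ratio has 16 parts, so with N = 1680 the expected counts are:
  white: 1680 × 12/16 = 1260
  black: 1680 × 3/16 = 315
  brown: 1680 × 1/16 = 105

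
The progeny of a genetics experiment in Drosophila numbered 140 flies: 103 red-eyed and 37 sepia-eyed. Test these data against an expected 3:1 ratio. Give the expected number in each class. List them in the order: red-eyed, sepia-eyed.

105, 35

Under the 3:1 hypothesis (Σ ratio = 4, N = 140):
  red-eyed: 140 × 3/4 = 105
  sepia-eyed: 140 × 1/4 = 35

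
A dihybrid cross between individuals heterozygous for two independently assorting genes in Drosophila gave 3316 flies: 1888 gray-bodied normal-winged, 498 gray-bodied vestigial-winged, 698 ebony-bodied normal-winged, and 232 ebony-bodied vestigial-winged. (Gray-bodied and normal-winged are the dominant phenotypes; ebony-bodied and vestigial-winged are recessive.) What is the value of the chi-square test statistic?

37.215

A dihybrid F₂ with independent assortment and complete dominance at both loci gives a 9:3:3:1 phenotypic ratio.
Under the 9:3:3:1 hypothesis (Σ ratio = 16, N = 3316):
  gray-bodied normal-winged: 3316 × 9/16 = 1865.25
  gray-bodied vestigial-winged: 3316 × 3/16 = 621.75
  ebony-bodied normal-winged: 3316 × 3/16 = 621.75
  ebony-bodied vestigial-winged: 3316 × 1/16 = 207.25
χ² = Σ (O − E)² / E
  gray-bodied normal-winged: (1888 − 1865.25)² / 1865.25 = 0.2775
  gray-bodied vestigial-winged: (498 − 621.75)² / 621.75 = 24.6306
  ebony-bodied normal-winged: (698 − 621.75)² / 621.75 = 9.3511
  ebony-bodied vestigial-winged: (232 − 207.25)² / 207.25 = 2.9557
χ² = 0.2775 + 24.6306 + 9.3511 + 2.9557 = 37.2149 ≈ 37.215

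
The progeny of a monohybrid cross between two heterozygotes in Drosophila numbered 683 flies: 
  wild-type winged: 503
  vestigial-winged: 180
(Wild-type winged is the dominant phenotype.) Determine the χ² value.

For a monohybrid cross between heterozygotes with complete dominance, the expected phenotypic ratio is 3:1.
The 3:1 ratio has 4 parts, so with N = 683 the expected counts are:
  wild-type winged: 683 × 3/4 = 512.25
  vestigial-winged: 683 × 1/4 = 170.75
χ² = Σ (O − E)² / E
  wild-type winged: (503 − 512.25)² / 512.25 = 0.1670
  vestigial-winged: (180 − 170.75)² / 170.75 = 0.5011
χ² = 0.1670 + 0.5011 = 0.6681 ≈ 0.668

0.668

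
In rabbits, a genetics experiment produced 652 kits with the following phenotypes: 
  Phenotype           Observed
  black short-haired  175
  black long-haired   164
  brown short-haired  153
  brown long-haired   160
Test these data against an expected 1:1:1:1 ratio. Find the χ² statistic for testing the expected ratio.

Total ratio parts = 4. Expected numbers out of 652:
  black short-haired: 652 × 1/4 = 163
  black long-haired: 652 × 1/4 = 163
  brown short-haired: 652 × 1/4 = 163
  brown long-haired: 652 × 1/4 = 163
χ² = Σ (O − E)² / E
  black short-haired: (175 − 163)² / 163 = 0.8834
  black long-haired: (164 − 163)² / 163 = 0.0061
  brown short-haired: (153 − 163)² / 163 = 0.6135
  brown long-haired: (160 − 163)² / 163 = 0.0552
χ² = 0.8834 + 0.0061 + 0.6135 + 0.0552 = 1.5582 ≈ 1.558

1.558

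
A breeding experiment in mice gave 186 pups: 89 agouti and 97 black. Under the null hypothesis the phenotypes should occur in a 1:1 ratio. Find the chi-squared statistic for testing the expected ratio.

Expected counts for N = 186 under a 1:1 ratio (total parts = 2):
  agouti: 186 × 1/2 = 93
  black: 186 × 1/2 = 93
χ² = Σ (O − E)² / E
  agouti: (89 − 93)² / 93 = 0.1720
  black: (97 − 93)² / 93 = 0.1720
χ² = 0.1720 + 0.1720 = 0.344

0.344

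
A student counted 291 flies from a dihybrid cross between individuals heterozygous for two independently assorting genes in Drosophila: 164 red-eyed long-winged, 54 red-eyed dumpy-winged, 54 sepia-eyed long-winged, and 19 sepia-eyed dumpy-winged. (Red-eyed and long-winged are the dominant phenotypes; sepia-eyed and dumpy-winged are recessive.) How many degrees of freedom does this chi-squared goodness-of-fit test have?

3

A dihybrid F₂ with independent assortment and complete dominance at both loci gives a 9:3:3:1 phenotypic ratio.
A goodness-of-fit test with 4 phenotype classes has df = 4 − 1 = 3.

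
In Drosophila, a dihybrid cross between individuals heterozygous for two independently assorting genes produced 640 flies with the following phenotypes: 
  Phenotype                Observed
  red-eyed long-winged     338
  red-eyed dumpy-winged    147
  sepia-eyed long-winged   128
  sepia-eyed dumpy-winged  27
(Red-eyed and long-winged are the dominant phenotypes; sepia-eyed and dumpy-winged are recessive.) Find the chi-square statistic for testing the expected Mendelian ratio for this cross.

12.178

A dihybrid F₂ with independent assortment and complete dominance at both loci gives a 9:3:3:1 phenotypic ratio.
Under the 9:3:3:1 hypothesis (Σ ratio = 16, N = 640):
  red-eyed long-winged: 640 × 9/16 = 360
  red-eyed dumpy-winged: 640 × 3/16 = 120
  sepia-eyed long-winged: 640 × 3/16 = 120
  sepia-eyed dumpy-winged: 640 × 1/16 = 40
χ² = Σ (O − E)² / E
  red-eyed long-winged: (338 − 360)² / 360 = 1.3444
  red-eyed dumpy-winged: (147 − 120)² / 120 = 6.0750
  sepia-eyed long-winged: (128 − 120)² / 120 = 0.5333
  sepia-eyed dumpy-winged: (27 − 40)² / 40 = 4.2250
χ² = 1.3444 + 6.0750 + 0.5333 + 4.2250 = 12.1777 ≈ 12.178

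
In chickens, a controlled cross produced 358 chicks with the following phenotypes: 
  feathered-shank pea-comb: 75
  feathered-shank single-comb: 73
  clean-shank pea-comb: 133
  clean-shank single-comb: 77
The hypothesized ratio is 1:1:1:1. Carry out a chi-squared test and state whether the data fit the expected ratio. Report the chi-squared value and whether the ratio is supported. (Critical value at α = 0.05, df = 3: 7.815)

Under the 1:1:1:1 hypothesis (Σ ratio = 4, N = 358):
  feathered-shank pea-comb: 358 × 1/4 = 89.5
  feathered-shank single-comb: 358 × 1/4 = 89.5
  clean-shank pea-comb: 358 × 1/4 = 89.5
  clean-shank single-comb: 358 × 1/4 = 89.5
χ² = Σ (O − E)² / E
  feathered-shank pea-comb: (75 − 89.5)² / 89.5 = 2.3492
  feathered-shank single-comb: (73 − 89.5)² / 89.5 = 3.0419
  clean-shank pea-comb: (133 − 89.5)² / 89.5 = 21.1425
  clean-shank single-comb: (77 − 89.5)² / 89.5 = 1.7458
χ² = 2.3492 + 3.0419 + 21.1425 + 1.7458 = 28.2794 ≈ 28.279
Degrees of freedom = 4 − 1 = 3; critical value at α = 0.05 is 7.815.
Since 28.279 > 7.815, we reject the null hypothesis — the data do not fit the 1:1:1:1 ratio.

28.279; not consistent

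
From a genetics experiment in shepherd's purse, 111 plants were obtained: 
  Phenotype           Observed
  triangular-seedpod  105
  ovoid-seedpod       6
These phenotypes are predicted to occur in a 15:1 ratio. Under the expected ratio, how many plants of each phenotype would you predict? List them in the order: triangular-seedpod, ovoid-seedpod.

Under the 15:1 hypothesis (Σ ratio = 16, N = 111):
  triangular-seedpod: 111 × 15/16 = 104.0625
  ovoid-seedpod: 111 × 1/16 = 6.9375

104.0625, 6.9375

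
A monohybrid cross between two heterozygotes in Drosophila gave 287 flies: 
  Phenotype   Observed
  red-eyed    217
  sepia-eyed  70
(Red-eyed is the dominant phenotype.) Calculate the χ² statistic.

For a monohybrid cross between heterozygotes with complete dominance, the expected phenotypic ratio is 3:1.
Expected counts for N = 287 under a 3:1 ratio (total parts = 4):
  red-eyed: 287 × 3/4 = 215.25
  sepia-eyed: 287 × 1/4 = 71.75
χ² = Σ (O − E)² / E
  red-eyed: (217 − 215.25)² / 215.25 = 0.0142
  sepia-eyed: (70 − 71.75)² / 71.75 = 0.0427
χ² = 0.0142 + 0.0427 = 0.0569 ≈ 0.057

0.057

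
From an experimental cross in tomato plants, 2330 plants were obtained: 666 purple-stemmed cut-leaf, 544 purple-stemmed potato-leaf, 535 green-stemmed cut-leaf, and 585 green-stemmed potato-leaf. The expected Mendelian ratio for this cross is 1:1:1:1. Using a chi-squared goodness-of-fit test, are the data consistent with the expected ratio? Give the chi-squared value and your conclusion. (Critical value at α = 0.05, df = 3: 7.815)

Total ratio parts = 4. Expected numbers out of 2330:
  purple-stemmed cut-leaf: 2330 × 1/4 = 582.5
  purple-stemmed potato-leaf: 2330 × 1/4 = 582.5
  green-stemmed cut-leaf: 2330 × 1/4 = 582.5
  green-stemmed potato-leaf: 2330 × 1/4 = 582.5
χ² = Σ (O − E)² / E
  purple-stemmed cut-leaf: (666 − 582.5)² / 582.5 = 11.9695
  purple-stemmed potato-leaf: (544 − 582.5)² / 582.5 = 2.5446
  green-stemmed cut-leaf: (535 − 582.5)² / 582.5 = 3.8734
  green-stemmed potato-leaf: (585 − 582.5)² / 582.5 = 0.0107
χ² = 11.9695 + 2.5446 + 3.8734 + 0.0107 = 18.3982 ≈ 18.398
Degrees of freedom = 4 − 1 = 3; critical value at α = 0.05 is 7.815.
Since 18.398 > 7.815, we reject the null hypothesis — the data do not fit the 1:1:1:1 ratio.

18.398; not consistent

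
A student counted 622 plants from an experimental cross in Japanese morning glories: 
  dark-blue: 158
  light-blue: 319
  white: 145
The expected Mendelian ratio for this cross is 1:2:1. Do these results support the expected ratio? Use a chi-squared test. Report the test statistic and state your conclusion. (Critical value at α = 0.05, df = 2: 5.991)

0.955; consistent

Expected counts for N = 622 under a 1:2:1 ratio (total parts = 4):
  dark-blue: 622 × 1/4 = 155.5
  light-blue: 622 × 2/4 = 311
  white: 622 × 1/4 = 155.5
χ² = Σ (O − E)² / E
  dark-blue: (158 − 155.5)² / 155.5 = 0.0402
  light-blue: (319 − 311)² / 311 = 0.2058
  white: (145 − 155.5)² / 155.5 = 0.7090
χ² = 0.0402 + 0.2058 + 0.7090 = 0.955
Degrees of freedom = 3 − 1 = 2; critical value at α = 0.05 is 5.991.
Since 0.955 < 5.991, we fail to reject the null hypothesis — the data are consistent with the 1:2:1 ratio.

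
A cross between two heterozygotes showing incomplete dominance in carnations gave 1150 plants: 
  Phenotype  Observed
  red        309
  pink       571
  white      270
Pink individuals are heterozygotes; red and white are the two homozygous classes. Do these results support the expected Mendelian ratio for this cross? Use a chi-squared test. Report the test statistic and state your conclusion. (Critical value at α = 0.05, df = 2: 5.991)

2.701; consistent

With incomplete dominance, a heterozygote × heterozygote cross gives a 1:2:1 phenotypic ratio.
Total ratio parts = 4. Expected numbers out of 1150:
  red: 1150 × 1/4 = 287.5
  pink: 1150 × 2/4 = 575
  white: 1150 × 1/4 = 287.5
χ² = Σ (O − E)² / E
  red: (309 − 287.5)² / 287.5 = 1.6078
  pink: (571 − 575)² / 575 = 0.0278
  white: (270 − 287.5)² / 287.5 = 1.0652
χ² = 1.6078 + 0.0278 + 1.0652 = 2.7008 ≈ 2.701
Degrees of freedom = 3 − 1 = 2; critical value at α = 0.05 is 5.991.
Since 2.701 < 5.991, we fail to reject the null hypothesis — the data are consistent with the 1:2:1 ratio.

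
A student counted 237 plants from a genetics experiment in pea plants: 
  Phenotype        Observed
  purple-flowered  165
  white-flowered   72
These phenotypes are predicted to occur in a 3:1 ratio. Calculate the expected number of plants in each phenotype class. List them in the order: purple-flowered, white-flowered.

Expected counts for N = 237 under a 3:1 ratio (total parts = 4):
  purple-flowered: 237 × 3/4 = 177.75
  white-flowered: 237 × 1/4 = 59.25

177.75, 59.25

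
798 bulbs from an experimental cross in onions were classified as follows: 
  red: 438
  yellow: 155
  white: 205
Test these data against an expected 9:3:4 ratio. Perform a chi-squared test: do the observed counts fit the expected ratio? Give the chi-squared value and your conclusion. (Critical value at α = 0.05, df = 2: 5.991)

0.608; consistent

Expected counts for N = 798 under a 9:3:4 ratio (total parts = 16):
  red: 798 × 9/16 = 448.875
  yellow: 798 × 3/16 = 149.625
  white: 798 × 4/16 = 199.5
χ² = Σ (O − E)² / E
  red: (438 − 448.875)² / 448.875 = 0.2635
  yellow: (155 − 149.625)² / 149.625 = 0.1931
  white: (205 − 199.5)² / 199.5 = 0.1516
χ² = 0.2635 + 0.1931 + 0.1516 = 0.6082 ≈ 0.608
Degrees of freedom = 3 − 1 = 2; critical value at α = 0.05 is 5.991.
Since 0.608 < 5.991, we fail to reject the null hypothesis — the data are consistent with the 9:3:4 ratio.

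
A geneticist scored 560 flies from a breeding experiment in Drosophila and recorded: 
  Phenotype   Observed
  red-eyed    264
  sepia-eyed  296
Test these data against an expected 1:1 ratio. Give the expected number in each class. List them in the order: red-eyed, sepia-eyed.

Total ratio parts = 2. Expected numbers out of 560:
  red-eyed: 560 × 1/2 = 280
  sepia-eyed: 560 × 1/2 = 280

280, 280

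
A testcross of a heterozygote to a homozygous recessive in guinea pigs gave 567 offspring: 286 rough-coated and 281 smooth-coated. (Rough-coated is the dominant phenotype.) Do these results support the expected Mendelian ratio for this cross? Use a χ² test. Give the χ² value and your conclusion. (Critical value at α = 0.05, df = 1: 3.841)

A testcross of a heterozygote (Aa × aa) gives a 1:1 phenotypic ratio.
Total ratio parts = 2. Expected numbers out of 567:
  rough-coated: 567 × 1/2 = 283.5
  smooth-coated: 567 × 1/2 = 283.5
χ² = Σ (O − E)² / E
  rough-coated: (286 − 283.5)² / 283.5 = 0.0220
  smooth-coated: (281 − 283.5)² / 283.5 = 0.0220
χ² = 0.0220 + 0.0220 = 0.044
Degrees of freedom = 2 − 1 = 1; critical value at α = 0.05 is 3.841.
Since 0.044 < 3.841, we fail to reject the null hypothesis — the data are consistent with the 1:1 ratio.

0.044; consistent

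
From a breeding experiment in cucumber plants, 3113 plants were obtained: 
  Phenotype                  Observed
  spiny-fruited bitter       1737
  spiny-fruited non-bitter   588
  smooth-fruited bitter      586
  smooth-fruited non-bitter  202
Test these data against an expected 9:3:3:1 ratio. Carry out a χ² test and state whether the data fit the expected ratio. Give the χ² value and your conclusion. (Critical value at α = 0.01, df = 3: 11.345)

Total ratio parts = 16. Expected numbers out of 3113:
  spiny-fruited bitter: 3113 × 9/16 = 1751.0625
  spiny-fruited non-bitter: 3113 × 3/16 = 583.6875
  smooth-fruited bitter: 3113 × 3/16 = 583.6875
  smooth-fruited non-bitter: 3113 × 1/16 = 194.5625
χ² = Σ (O − E)² / E
  spiny-fruited bitter: (1737 − 1751.0625)² / 1751.0625 = 0.1129
  spiny-fruited non-bitter: (588 − 583.6875)² / 583.6875 = 0.0319
  smooth-fruited bitter: (586 − 583.6875)² / 583.6875 = 0.0092
  smooth-fruited non-bitter: (202 − 194.5625)² / 194.5625 = 0.2843
χ² = 0.1129 + 0.0319 + 0.0092 + 0.2843 = 0.4383 ≈ 0.438
Degrees of freedom = 4 − 1 = 3; critical value at α = 0.01 is 11.345.
Since 0.438 < 11.345, we fail to reject the null hypothesis — the data are consistent with the 9:3:3:1 ratio.

0.438; consistent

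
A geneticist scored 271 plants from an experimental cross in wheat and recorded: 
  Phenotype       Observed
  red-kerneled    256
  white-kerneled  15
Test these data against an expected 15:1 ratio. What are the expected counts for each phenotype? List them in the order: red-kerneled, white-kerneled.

Expected counts for N = 271 under a 15:1 ratio (total parts = 16):
  red-kerneled: 271 × 15/16 = 254.0625
  white-kerneled: 271 × 1/16 = 16.9375

254.0625, 16.9375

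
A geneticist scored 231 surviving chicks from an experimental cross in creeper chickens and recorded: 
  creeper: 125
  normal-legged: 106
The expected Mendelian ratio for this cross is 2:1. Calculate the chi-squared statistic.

The 2:1 ratio has 3 parts, so with N = 231 the expected counts are:
  creeper: 231 × 2/3 = 154
  normal-legged: 231 × 1/3 = 77
χ² = Σ (O − E)² / E
  creeper: (125 − 154)² / 154 = 5.4610
  normal-legged: (106 − 77)² / 77 = 10.9221
χ² = 5.4610 + 10.9221 = 16.3831 ≈ 16.383

16.383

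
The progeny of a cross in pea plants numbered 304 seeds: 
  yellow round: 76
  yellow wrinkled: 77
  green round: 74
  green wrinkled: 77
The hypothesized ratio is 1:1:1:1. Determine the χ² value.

The 1:1:1:1 ratio has 4 parts, so with N = 304 the expected counts are:
  yellow round: 304 × 1/4 = 76
  yellow wrinkled: 304 × 1/4 = 76
  green round: 304 × 1/4 = 76
  green wrinkled: 304 × 1/4 = 76
χ² = Σ (O − E)² / E
  yellow round: (76 − 76)² / 76 = 0.0000
  yellow wrinkled: (77 − 76)² / 76 = 0.0132
  green round: (74 − 76)² / 76 = 0.0526
  green wrinkled: (77 − 76)² / 76 = 0.0132
χ² = 0.0000 + 0.0132 + 0.0526 + 0.0132 = 0.079

0.079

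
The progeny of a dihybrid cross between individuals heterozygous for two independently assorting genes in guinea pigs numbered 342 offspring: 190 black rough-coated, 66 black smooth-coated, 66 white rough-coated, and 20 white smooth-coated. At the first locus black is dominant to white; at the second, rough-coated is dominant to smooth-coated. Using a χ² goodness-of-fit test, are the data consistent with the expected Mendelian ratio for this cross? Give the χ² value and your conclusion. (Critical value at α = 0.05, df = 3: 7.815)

0.227; consistent

A dihybrid F₂ with independent assortment and complete dominance at both loci gives a 9:3:3:1 phenotypic ratio.
Under the 9:3:3:1 hypothesis (Σ ratio = 16, N = 342):
  black rough-coated: 342 × 9/16 = 192.375
  black smooth-coated: 342 × 3/16 = 64.125
  white rough-coated: 342 × 3/16 = 64.125
  white smooth-coated: 342 × 1/16 = 21.375
χ² = Σ (O − E)² / E
  black rough-coated: (190 − 192.375)² / 192.375 = 0.0293
  black smooth-coated: (66 − 64.125)² / 64.125 = 0.0548
  white rough-coated: (66 − 64.125)² / 64.125 = 0.0548
  white smooth-coated: (20 − 21.375)² / 21.375 = 0.0885
χ² = 0.0293 + 0.0548 + 0.0548 + 0.0885 = 0.2274 ≈ 0.227
Degrees of freedom = 4 − 1 = 3; critical value at α = 0.05 is 7.815.
Since 0.227 < 7.815, we fail to reject the null hypothesis — the data are consistent with the 9:3:3:1 ratio.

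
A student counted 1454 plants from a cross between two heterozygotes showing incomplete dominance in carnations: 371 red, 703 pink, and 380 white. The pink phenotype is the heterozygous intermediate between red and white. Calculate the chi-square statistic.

With incomplete dominance, a heterozygote × heterozygote cross gives a 1:2:1 phenotypic ratio.
Expected counts for N = 1454 under a 1:2:1 ratio (total parts = 4):
  red: 1454 × 1/4 = 363.5
  pink: 1454 × 2/4 = 727
  white: 1454 × 1/4 = 363.5
χ² = Σ (O − E)² / E
  red: (371 − 363.5)² / 363.5 = 0.1547
  pink: (703 − 727)² / 727 = 0.7923
  white: (380 − 363.5)² / 363.5 = 0.7490
χ² = 0.1547 + 0.7923 + 0.7490 = 1.696

1.696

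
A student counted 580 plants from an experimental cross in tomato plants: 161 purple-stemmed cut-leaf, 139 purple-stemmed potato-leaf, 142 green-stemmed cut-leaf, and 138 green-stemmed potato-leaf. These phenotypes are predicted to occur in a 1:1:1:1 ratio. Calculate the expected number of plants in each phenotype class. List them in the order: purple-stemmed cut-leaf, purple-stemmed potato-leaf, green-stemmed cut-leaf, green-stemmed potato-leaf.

Total ratio parts = 4. Expected numbers out of 580:
  purple-stemmed cut-leaf: 580 × 1/4 = 145
  purple-stemmed potato-leaf: 580 × 1/4 = 145
  green-stemmed cut-leaf: 580 × 1/4 = 145
  green-stemmed potato-leaf: 580 × 1/4 = 145

145, 145, 145, 145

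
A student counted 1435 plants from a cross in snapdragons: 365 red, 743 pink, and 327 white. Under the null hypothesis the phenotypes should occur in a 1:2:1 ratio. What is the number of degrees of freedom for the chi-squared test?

2

A goodness-of-fit test with 3 phenotype classes has df = 3 − 1 = 2.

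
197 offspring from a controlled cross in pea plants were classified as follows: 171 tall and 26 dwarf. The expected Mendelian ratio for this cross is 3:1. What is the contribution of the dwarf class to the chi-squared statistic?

Total ratio parts = 4. Expected numbers out of 197:
  tall: 197 × 3/4 = 147.75
  dwarf: 197 × 1/4 = 49.25
Contribution of dwarf: (26 − 49.25)² / 49.25 = 10.9759

10.976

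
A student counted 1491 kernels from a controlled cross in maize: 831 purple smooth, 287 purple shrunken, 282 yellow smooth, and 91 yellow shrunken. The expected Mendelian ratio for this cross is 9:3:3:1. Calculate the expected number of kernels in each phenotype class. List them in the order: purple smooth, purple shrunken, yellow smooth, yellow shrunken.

Total ratio parts = 16. Expected numbers out of 1491:
  purple smooth: 1491 × 9/16 = 838.6875
  purple shrunken: 1491 × 3/16 = 279.5625
  yellow smooth: 1491 × 3/16 = 279.5625
  yellow shrunken: 1491 × 1/16 = 93.1875

838.6875, 279.5625, 279.5625, 93.1875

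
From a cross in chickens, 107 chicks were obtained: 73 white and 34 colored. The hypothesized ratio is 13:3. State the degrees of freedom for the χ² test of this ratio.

1

A goodness-of-fit test with 2 phenotype classes has df = 2 − 1 = 1.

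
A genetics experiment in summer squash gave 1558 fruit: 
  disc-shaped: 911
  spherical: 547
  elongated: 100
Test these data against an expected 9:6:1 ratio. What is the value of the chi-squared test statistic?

3.814

Expected counts for N = 1558 under a 9:6:1 ratio (total parts = 16):
  disc-shaped: 1558 × 9/16 = 876.375
  spherical: 1558 × 6/16 = 584.25
  elongated: 1558 × 1/16 = 97.375
χ² = Σ (O − E)² / E
  disc-shaped: (911 − 876.375)² / 876.375 = 1.3680
  spherical: (547 − 584.25)² / 584.25 = 2.3749
  elongated: (100 − 97.375)² / 97.375 = 0.0708
χ² = 1.3680 + 2.3749 + 0.0708 = 3.8137 ≈ 3.814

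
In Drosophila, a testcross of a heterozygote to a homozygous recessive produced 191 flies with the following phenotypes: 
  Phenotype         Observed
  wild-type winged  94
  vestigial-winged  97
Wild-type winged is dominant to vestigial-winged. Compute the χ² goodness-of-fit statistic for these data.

A testcross of a heterozygote (Aa × aa) gives a 1:1 phenotypic ratio.
The 1:1 ratio has 2 parts, so with N = 191 the expected counts are:
  wild-type winged: 191 × 1/2 = 95.5
  vestigial-winged: 191 × 1/2 = 95.5
χ² = Σ (O − E)² / E
  wild-type winged: (94 − 95.5)² / 95.5 = 0.0236
  vestigial-winged: (97 − 95.5)² / 95.5 = 0.0236
χ² = 0.0236 + 0.0236 = 0.0472 ≈ 0.047

0.047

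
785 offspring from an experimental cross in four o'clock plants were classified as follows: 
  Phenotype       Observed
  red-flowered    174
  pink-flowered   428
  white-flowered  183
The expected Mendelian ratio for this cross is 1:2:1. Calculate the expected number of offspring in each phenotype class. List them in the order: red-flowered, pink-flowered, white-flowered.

Under the 1:2:1 hypothesis (Σ ratio = 4, N = 785):
  red-flowered: 785 × 1/4 = 196.25
  pink-flowered: 785 × 2/4 = 392.5
  white-flowered: 785 × 1/4 = 196.25

196.25, 392.5, 196.25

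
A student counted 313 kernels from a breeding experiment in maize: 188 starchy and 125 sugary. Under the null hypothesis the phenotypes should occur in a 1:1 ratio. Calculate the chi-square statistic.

12.681

Under the 1:1 hypothesis (Σ ratio = 2, N = 313):
  starchy: 313 × 1/2 = 156.5
  sugary: 313 × 1/2 = 156.5
χ² = Σ (O − E)² / E
  starchy: (188 − 156.5)² / 156.5 = 6.3403
  sugary: (125 − 156.5)² / 156.5 = 6.3403
χ² = 6.3403 + 6.3403 = 12.6806 ≈ 12.681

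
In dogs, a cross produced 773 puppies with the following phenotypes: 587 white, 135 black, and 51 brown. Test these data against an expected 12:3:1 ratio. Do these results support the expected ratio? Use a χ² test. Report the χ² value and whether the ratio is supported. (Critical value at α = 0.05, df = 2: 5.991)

The 12:3:1 ratio has 16 parts, so with N = 773 the expected counts are:
  white: 773 × 12/16 = 579.75
  black: 773 × 3/16 = 144.9375
  brown: 773 × 1/16 = 48.3125
χ² = Σ (O − E)² / E
  white: (587 − 579.75)² / 579.75 = 0.0907
  black: (135 − 144.9375)² / 144.9375 = 0.6814
  brown: (51 − 48.3125)² / 48.3125 = 0.1495
χ² = 0.0907 + 0.6814 + 0.1495 = 0.9216 ≈ 0.922
Degrees of freedom = 3 − 1 = 2; critical value at α = 0.05 is 5.991.
Since 0.922 < 5.991, we fail to reject the null hypothesis — the data are consistent with the 12:3:1 ratio.

0.922; consistent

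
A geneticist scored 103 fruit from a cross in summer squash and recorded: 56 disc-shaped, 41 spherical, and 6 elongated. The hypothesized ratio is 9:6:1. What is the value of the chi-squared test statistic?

Expected counts for N = 103 under a 9:6:1 ratio (total parts = 16):
  disc-shaped: 103 × 9/16 = 57.9375
  spherical: 103 × 6/16 = 38.625
  elongated: 103 × 1/16 = 6.4375
χ² = Σ (O − E)² / E
  disc-shaped: (56 − 57.9375)² / 57.9375 = 0.0648
  spherical: (41 − 38.625)² / 38.625 = 0.1460
  elongated: (6 − 6.4375)² / 6.4375 = 0.0297
χ² = 0.0648 + 0.1460 + 0.0297 = 0.2405 ≈ 0.241

0.241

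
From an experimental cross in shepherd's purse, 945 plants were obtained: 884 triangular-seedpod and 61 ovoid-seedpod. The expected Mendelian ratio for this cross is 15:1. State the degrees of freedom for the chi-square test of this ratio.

1

A goodness-of-fit test with 2 phenotype classes has df = 2 − 1 = 1.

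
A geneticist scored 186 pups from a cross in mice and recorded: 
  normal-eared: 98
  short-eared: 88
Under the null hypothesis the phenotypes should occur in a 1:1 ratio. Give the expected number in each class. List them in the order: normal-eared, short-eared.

93, 93

The 1:1 ratio has 2 parts, so with N = 186 the expected counts are:
  normal-eared: 186 × 1/2 = 93
  short-eared: 186 × 1/2 = 93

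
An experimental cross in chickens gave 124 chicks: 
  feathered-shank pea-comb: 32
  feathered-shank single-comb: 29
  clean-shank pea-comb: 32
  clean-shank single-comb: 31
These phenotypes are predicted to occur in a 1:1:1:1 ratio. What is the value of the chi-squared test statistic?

0.194

Under the 1:1:1:1 hypothesis (Σ ratio = 4, N = 124):
  feathered-shank pea-comb: 124 × 1/4 = 31
  feathered-shank single-comb: 124 × 1/4 = 31
  clean-shank pea-comb: 124 × 1/4 = 31
  clean-shank single-comb: 124 × 1/4 = 31
χ² = Σ (O − E)² / E
  feathered-shank pea-comb: (32 − 31)² / 31 = 0.0323
  feathered-shank single-comb: (29 − 31)² / 31 = 0.1290
  clean-shank pea-comb: (32 − 31)² / 31 = 0.0323
  clean-shank single-comb: (31 − 31)² / 31 = 0.0000
χ² = 0.0323 + 0.1290 + 0.0323 + 0.0000 = 0.1936 ≈ 0.194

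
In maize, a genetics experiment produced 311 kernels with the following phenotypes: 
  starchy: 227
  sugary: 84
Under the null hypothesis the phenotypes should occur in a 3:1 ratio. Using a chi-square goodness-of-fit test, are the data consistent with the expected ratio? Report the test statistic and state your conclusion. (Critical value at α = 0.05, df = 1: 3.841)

0.670; consistent

Total ratio parts = 4. Expected numbers out of 311:
  starchy: 311 × 3/4 = 233.25
  sugary: 311 × 1/4 = 77.75
χ² = Σ (O − E)² / E
  starchy: (227 − 233.25)² / 233.25 = 0.1675
  sugary: (84 − 77.75)² / 77.75 = 0.5024
χ² = 0.1675 + 0.5024 = 0.6699 ≈ 0.670
Degrees of freedom = 2 − 1 = 1; critical value at α = 0.05 is 3.841.
Since 0.670 < 3.841, we fail to reject the null hypothesis — the data are consistent with the 3:1 ratio.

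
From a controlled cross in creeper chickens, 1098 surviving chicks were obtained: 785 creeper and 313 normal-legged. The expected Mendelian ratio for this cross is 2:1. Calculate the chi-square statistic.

Total ratio parts = 3. Expected numbers out of 1098:
  creeper: 1098 × 2/3 = 732
  normal-legged: 1098 × 1/3 = 366
χ² = Σ (O − E)² / E
  creeper: (785 − 732)² / 732 = 3.8374
  normal-legged: (313 − 366)² / 366 = 7.6749
χ² = 3.8374 + 7.6749 = 11.5123 ≈ 11.512

11.512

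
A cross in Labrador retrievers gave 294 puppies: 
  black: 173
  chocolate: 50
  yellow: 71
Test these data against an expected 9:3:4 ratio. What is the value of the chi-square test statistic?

Expected counts for N = 294 under a 9:3:4 ratio (total parts = 16):
  black: 294 × 9/16 = 165.375
  chocolate: 294 × 3/16 = 55.125
  yellow: 294 × 4/16 = 73.5
χ² = Σ (O − E)² / E
  black: (173 − 165.375)² / 165.375 = 0.3516
  chocolate: (50 − 55.125)² / 55.125 = 0.4765
  yellow: (71 − 73.5)² / 73.5 = 0.0850
χ² = 0.3516 + 0.4765 + 0.0850 = 0.9131 ≈ 0.913

0.913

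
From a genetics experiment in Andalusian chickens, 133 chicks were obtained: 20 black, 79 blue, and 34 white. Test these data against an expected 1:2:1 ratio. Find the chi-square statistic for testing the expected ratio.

7.647

Under the 1:2:1 hypothesis (Σ ratio = 4, N = 133):
  black: 133 × 1/4 = 33.25
  blue: 133 × 2/4 = 66.5
  white: 133 × 1/4 = 33.25
χ² = Σ (O − E)² / E
  black: (20 − 33.25)² / 33.25 = 5.2801
  blue: (79 − 66.5)² / 66.5 = 2.3496
  white: (34 − 33.25)² / 33.25 = 0.0169
χ² = 5.2801 + 2.3496 + 0.0169 = 7.6466 ≈ 7.647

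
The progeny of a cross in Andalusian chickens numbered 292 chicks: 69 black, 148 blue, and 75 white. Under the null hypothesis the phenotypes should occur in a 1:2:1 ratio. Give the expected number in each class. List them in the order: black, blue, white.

73, 146, 73

The 1:2:1 ratio has 4 parts, so with N = 292 the expected counts are:
  black: 292 × 1/4 = 73
  blue: 292 × 2/4 = 146
  white: 292 × 1/4 = 73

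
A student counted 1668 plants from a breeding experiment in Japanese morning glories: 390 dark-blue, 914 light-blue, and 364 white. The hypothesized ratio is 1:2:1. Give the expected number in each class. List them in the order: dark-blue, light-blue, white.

Total ratio parts = 4. Expected numbers out of 1668:
  dark-blue: 1668 × 1/4 = 417
  light-blue: 1668 × 2/4 = 834
  white: 1668 × 1/4 = 417

417, 834, 417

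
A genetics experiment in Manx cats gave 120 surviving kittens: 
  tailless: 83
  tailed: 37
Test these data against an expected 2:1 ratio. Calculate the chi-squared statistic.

0.338

The 2:1 ratio has 3 parts, so with N = 120 the expected counts are:
  tailless: 120 × 2/3 = 80
  tailed: 120 × 1/3 = 40
χ² = Σ (O − E)² / E
  tailless: (83 − 80)² / 80 = 0.1125
  tailed: (37 − 40)² / 40 = 0.2250
χ² = 0.1125 + 0.2250 = 0.3375 ≈ 0.338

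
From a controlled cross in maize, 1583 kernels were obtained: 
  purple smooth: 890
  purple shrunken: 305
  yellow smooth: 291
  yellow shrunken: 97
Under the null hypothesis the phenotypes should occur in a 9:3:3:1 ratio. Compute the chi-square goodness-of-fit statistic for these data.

Under the 9:3:3:1 hypothesis (Σ ratio = 16, N = 1583):
  purple smooth: 1583 × 9/16 = 890.4375
  purple shrunken: 1583 × 3/16 = 296.8125
  yellow smooth: 1583 × 3/16 = 296.8125
  yellow shrunken: 1583 × 1/16 = 98.9375
χ² = Σ (O − E)² / E
  purple smooth: (890 − 890.4375)² / 890.4375 = 0.0002
  purple shrunken: (305 − 296.8125)² / 296.8125 = 0.2259
  yellow smooth: (291 − 296.8125)² / 296.8125 = 0.1138
  yellow shrunken: (97 − 98.9375)² / 98.9375 = 0.0379
χ² = 0.0002 + 0.2259 + 0.1138 + 0.0379 = 0.3778 ≈ 0.378

0.378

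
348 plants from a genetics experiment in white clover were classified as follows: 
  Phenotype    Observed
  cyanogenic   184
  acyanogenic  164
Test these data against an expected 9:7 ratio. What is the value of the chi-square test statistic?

Under the 9:7 hypothesis (Σ ratio = 16, N = 348):
  cyanogenic: 348 × 9/16 = 195.75
  acyanogenic: 348 × 7/16 = 152.25
χ² = Σ (O − E)² / E
  cyanogenic: (184 − 195.75)² / 195.75 = 0.7053
  acyanogenic: (164 − 152.25)² / 152.25 = 0.9068
χ² = 0.7053 + 0.9068 = 1.6121 ≈ 1.612

1.612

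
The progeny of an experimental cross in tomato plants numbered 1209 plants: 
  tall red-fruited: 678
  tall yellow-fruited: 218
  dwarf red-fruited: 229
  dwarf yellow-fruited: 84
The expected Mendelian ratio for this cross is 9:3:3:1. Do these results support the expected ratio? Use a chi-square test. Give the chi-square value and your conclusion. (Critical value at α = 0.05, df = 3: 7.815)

1.305; consistent

Under the 9:3:3:1 hypothesis (Σ ratio = 16, N = 1209):
  tall red-fruited: 1209 × 9/16 = 680.0625
  tall yellow-fruited: 1209 × 3/16 = 226.6875
  dwarf red-fruited: 1209 × 3/16 = 226.6875
  dwarf yellow-fruited: 1209 × 1/16 = 75.5625
χ² = Σ (O − E)² / E
  tall red-fruited: (678 − 680.0625)² / 680.0625 = 0.0063
  tall yellow-fruited: (218 − 226.6875)² / 226.6875 = 0.3329
  dwarf red-fruited: (229 − 226.6875)² / 226.6875 = 0.0236
  dwarf yellow-fruited: (84 − 75.5625)² / 75.5625 = 0.9422
χ² = 0.0063 + 0.3329 + 0.0236 + 0.9422 = 1.305
Degrees of freedom = 4 − 1 = 3; critical value at α = 0.05 is 7.815.
Since 1.305 < 7.815, we fail to reject the null hypothesis — the data are consistent with the 9:3:3:1 ratio.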